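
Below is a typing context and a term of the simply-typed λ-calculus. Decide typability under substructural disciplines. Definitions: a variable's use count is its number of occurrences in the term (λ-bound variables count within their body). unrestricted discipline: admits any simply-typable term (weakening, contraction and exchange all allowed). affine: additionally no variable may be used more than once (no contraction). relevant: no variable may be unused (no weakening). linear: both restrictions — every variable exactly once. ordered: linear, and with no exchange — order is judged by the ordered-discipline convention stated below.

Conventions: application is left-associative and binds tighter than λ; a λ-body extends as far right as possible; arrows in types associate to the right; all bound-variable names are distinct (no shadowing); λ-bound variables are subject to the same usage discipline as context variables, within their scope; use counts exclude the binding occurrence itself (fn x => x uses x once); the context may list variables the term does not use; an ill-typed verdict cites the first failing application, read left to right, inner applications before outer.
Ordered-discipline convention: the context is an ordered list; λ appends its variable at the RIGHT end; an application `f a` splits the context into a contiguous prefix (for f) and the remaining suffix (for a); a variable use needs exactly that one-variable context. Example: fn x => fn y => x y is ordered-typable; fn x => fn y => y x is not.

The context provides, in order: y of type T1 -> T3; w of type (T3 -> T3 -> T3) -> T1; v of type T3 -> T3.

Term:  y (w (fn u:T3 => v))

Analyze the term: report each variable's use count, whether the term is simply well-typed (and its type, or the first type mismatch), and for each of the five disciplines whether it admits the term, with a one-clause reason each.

use counts: y=1, w=1, v=1, u (λ-bound)=0
uses in reading order: y, w, v
typing: ✓ — T3
ordered: ✗ — unused: u — weakening required
linear: ✗ — unused: u — weakening required
affine: ✓ — no duplicate uses among y, w, v, u
relevant: ✗ — unused: u — weakening required
unrestricted: ✓ — type-checks (T3) and nothing is barred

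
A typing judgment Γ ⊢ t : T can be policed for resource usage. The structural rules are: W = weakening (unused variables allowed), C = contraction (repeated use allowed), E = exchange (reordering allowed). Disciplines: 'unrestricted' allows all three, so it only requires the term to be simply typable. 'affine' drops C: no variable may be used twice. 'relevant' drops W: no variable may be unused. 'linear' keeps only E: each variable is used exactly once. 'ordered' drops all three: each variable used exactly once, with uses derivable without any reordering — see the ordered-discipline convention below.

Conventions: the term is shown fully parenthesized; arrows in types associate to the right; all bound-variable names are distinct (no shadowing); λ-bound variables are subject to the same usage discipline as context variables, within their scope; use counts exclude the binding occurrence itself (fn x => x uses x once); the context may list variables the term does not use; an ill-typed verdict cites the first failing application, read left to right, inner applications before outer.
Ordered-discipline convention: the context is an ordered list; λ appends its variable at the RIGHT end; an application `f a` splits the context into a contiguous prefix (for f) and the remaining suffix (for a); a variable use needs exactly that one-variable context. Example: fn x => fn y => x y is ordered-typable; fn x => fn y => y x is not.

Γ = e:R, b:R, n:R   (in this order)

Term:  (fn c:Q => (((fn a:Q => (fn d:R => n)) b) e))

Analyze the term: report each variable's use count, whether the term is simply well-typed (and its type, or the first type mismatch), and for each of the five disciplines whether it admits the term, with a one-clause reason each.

use counts: e ×1, b ×1, n ×1, c (λ-bound) ×0, a (λ-bound) ×0, d (λ-bound) ×0
order of uses: n, b, e
typing: ill-typed: an application expects Q but receives R
ordered ✗ (a type mismatch blocks all five)
linear ✗ (the type mismatch rejects it)
affine ✗ (not simply typable)
relevant ✗ (fails simple typing)
unrestricted ✗ (a type mismatch blocks all five)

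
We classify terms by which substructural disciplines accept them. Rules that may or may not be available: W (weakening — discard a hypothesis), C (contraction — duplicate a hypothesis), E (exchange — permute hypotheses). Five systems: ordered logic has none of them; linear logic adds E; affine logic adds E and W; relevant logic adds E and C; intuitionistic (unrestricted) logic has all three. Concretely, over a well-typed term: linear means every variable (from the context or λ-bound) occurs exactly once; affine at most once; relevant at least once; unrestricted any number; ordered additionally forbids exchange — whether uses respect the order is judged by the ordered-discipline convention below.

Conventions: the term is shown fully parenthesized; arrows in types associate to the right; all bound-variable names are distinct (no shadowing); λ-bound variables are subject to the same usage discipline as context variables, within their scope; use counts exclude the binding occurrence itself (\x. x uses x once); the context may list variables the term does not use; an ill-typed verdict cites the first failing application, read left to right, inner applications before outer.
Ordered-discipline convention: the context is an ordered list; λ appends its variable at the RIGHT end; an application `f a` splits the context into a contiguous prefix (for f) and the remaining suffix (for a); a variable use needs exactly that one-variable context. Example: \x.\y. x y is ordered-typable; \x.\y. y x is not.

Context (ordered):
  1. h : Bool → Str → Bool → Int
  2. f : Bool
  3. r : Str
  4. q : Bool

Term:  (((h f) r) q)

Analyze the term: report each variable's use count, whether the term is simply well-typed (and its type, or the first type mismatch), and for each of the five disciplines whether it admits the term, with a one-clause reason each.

usage: h ×1, f ×1, r ×1, q ×1
order of uses: h, f, r, q
typing: ✓ — Int
ordered ✓ (single-use (h, f, r, q), ordered derivation ok)
linear ✓ (h, f, r, q: one use apiece)
affine ✓ (no duplicate uses among h, f, r, q)
relevant ✓ (every one of h, f, r, q appears)
unrestricted ✓ (typability at Int is all that's needed)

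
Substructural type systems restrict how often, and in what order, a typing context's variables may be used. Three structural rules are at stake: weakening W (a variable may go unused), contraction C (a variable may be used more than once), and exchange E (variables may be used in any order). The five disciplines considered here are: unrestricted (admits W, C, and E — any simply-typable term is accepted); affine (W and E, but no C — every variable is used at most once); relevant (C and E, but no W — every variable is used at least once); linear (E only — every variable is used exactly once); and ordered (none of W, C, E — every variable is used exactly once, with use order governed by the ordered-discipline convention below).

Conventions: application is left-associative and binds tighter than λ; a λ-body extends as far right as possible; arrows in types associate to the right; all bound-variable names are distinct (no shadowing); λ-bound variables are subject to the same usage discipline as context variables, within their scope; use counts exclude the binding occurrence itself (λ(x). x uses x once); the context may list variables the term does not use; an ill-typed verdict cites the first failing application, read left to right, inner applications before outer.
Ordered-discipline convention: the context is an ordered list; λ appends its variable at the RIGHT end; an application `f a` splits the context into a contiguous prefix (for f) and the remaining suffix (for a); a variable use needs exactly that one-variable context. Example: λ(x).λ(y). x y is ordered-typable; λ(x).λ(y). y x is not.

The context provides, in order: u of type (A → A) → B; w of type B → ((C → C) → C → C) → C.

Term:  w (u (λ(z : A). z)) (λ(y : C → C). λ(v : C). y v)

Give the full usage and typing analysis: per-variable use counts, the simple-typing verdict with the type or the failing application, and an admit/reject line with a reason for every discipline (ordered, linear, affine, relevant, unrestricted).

use counts: u ×1, w ×1, z (bound) ×1, y (bound) ×1, v (bound) ×1
order of uses: w, u, z, y, v
typing: well-typed at C
ordered: ✗ — no contiguous prefix/suffix split fits w, u, z, y, v
linear: ✓ — each of u, w, z, y, v used exactly once
affine: ✓ — at most one use each (u, w, z, y, v)
relevant: ✓ — u, w, z, y, v: all used, weakening unneeded
unrestricted: ✓ — type-checks (C) and nothing is barred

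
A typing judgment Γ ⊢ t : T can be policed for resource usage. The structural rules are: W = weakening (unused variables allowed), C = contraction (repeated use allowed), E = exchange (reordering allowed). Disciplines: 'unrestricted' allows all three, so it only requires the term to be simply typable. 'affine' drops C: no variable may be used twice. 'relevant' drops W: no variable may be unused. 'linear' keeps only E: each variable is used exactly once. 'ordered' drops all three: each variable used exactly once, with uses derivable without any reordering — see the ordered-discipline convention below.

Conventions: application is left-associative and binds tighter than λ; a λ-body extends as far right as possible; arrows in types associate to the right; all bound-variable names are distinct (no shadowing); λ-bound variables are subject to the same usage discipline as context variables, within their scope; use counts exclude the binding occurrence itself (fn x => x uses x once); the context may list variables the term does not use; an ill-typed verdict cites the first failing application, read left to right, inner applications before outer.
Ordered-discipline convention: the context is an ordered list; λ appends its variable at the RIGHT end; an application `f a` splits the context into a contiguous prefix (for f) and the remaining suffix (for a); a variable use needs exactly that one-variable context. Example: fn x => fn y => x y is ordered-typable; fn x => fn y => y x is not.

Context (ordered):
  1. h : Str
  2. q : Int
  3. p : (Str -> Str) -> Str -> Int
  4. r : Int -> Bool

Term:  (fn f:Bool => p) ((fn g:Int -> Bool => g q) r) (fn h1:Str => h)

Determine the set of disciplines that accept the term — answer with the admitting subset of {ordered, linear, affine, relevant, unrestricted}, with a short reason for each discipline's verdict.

accepted by: affine, unrestricted
variable uses: h=1, q=1, p=1, r=1, f (λ-bound)=0, g (λ-bound)=1, h1 (λ-bound)=0
left-to-right use order: p, g, q, r, h
typing: ✓ — Str -> Int
ordered: ✗ — f, h1 left unused
linear: ✗ — f, h1 left unused
affine: ✓ — h, q, p, r, f, g, h1: no repeats, contraction unneeded
relevant: ✗ — f, h1 left unused
unrestricted: ✓ — type-checks (Str -> Int) and nothing is barred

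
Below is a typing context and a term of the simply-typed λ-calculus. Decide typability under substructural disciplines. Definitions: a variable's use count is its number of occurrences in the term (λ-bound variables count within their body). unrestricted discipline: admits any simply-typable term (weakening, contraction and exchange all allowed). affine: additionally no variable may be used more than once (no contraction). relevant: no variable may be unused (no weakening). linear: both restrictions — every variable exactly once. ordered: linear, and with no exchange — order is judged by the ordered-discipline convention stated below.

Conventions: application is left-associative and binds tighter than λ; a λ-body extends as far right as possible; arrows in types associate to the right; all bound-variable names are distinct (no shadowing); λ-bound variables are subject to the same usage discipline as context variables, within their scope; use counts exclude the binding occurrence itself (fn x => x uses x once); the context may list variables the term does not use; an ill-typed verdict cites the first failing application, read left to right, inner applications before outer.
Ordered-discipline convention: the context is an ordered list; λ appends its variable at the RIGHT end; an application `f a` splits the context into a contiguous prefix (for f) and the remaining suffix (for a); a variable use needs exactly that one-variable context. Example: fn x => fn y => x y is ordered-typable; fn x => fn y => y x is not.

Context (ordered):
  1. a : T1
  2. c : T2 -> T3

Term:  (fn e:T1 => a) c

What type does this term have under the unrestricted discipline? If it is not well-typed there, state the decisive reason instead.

not well-typed under unrestricted — the type mismatch rejects it
use counts: a=1; c=1; e [bound]=0
use order (left to right): a, c
typing: ill-typed: a function awaiting T1 gets T2 -> T3
summary: ordered ✗ | linear ✗ | affine ✗ | relevant ✗ | unrestricted ✗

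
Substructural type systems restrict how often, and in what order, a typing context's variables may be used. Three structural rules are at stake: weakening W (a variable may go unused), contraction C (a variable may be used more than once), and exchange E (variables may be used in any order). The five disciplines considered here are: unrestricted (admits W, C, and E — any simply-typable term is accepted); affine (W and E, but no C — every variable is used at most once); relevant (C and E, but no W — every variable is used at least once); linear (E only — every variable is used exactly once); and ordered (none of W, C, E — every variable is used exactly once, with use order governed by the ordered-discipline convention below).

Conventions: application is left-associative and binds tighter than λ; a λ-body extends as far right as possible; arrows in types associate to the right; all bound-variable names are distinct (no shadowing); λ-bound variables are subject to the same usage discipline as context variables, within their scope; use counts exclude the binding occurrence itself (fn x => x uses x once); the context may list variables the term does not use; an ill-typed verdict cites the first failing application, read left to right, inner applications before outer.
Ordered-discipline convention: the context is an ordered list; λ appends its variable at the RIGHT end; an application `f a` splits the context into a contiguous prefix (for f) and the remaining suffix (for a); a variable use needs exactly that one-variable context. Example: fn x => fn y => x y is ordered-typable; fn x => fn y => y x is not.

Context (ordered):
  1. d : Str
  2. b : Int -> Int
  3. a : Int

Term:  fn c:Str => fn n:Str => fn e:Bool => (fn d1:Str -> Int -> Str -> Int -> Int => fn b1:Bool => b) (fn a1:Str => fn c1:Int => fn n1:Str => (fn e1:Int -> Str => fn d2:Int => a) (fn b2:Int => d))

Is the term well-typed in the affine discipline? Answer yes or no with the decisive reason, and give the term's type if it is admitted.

yes — none of d, b, a, c, n, e, d1, b1, a1, c1, n1, e1, d2, b2 used more than once; term : Str -> Str -> Bool -> Bool -> Int -> Int
counts: d: 1×, b: 1×, a: 1×, c (λ-bound): 0×, n (λ-bound): 0×, e (λ-bound): 0×, d1 (λ-bound): 0×, b1 (λ-bound): 0×, a1 (λ-bound): 0×, c1 (λ-bound): 0×, n1 (λ-bound): 0×, e1 (λ-bound): 0×, d2 (λ-bound): 0×, b2 (λ-bound): 0×
use order (left to right): b, a, d
typing: well-typed — term : Str -> Str -> Bool -> Bool -> Int -> Int
summary: ordered ✗ · linear ✗ · affine ✓ · relevant ✗ · unrestricted ✓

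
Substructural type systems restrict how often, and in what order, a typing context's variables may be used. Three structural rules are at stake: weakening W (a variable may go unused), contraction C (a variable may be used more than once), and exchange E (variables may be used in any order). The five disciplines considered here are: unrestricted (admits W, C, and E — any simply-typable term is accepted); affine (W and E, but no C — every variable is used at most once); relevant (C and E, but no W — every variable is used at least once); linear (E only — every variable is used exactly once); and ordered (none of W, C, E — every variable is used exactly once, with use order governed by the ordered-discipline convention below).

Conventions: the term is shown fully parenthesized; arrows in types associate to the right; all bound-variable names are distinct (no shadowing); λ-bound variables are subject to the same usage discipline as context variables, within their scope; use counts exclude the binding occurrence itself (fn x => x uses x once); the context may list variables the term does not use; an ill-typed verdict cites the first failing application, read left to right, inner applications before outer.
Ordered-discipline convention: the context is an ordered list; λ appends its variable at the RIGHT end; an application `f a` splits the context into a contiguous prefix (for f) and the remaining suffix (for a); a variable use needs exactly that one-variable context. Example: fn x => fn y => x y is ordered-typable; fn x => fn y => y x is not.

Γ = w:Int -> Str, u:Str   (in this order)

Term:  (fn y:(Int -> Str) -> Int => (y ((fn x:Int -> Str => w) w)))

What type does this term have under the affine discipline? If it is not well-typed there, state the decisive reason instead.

not well-typed under affine — needs contraction — w ×2
usage: w: 2; u: 0; y (λ-bound): 1; x (λ-bound): 0
uses in reading order: y, w, w
typing: well-typed at ((Int -> Str) -> Int) -> Int
per-discipline verdicts: ordered ✗; linear ✗; affine ✗; relevant ✗; unrestricted ✓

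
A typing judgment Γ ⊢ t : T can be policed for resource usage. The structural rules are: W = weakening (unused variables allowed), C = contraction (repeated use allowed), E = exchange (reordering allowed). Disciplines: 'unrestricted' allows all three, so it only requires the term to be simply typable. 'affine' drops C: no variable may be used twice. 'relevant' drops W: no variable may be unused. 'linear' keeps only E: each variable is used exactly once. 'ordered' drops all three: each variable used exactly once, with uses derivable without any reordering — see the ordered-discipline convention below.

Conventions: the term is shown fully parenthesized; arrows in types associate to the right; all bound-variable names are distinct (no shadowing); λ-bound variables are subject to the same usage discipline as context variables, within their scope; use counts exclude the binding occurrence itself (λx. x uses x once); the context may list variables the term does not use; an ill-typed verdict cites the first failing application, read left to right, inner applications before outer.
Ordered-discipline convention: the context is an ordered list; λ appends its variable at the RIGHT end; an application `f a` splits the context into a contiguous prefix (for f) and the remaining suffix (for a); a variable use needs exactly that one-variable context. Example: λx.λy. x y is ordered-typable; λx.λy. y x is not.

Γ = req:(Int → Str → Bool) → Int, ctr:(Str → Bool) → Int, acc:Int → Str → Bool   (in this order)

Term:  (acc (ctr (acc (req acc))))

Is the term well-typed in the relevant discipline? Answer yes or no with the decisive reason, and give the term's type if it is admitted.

yes — every one of req, ctr, acc appears; term : Str → Bool
use counts: req: 1×; ctr: 1×; acc: 3×
left-to-right use order: acc, ctr, acc, req, acc
typing: well-typed — term : Str → Bool
per-discipline verdicts: ordered ✗; linear ✗; affine ✗; relevant ✓; unrestricted ✓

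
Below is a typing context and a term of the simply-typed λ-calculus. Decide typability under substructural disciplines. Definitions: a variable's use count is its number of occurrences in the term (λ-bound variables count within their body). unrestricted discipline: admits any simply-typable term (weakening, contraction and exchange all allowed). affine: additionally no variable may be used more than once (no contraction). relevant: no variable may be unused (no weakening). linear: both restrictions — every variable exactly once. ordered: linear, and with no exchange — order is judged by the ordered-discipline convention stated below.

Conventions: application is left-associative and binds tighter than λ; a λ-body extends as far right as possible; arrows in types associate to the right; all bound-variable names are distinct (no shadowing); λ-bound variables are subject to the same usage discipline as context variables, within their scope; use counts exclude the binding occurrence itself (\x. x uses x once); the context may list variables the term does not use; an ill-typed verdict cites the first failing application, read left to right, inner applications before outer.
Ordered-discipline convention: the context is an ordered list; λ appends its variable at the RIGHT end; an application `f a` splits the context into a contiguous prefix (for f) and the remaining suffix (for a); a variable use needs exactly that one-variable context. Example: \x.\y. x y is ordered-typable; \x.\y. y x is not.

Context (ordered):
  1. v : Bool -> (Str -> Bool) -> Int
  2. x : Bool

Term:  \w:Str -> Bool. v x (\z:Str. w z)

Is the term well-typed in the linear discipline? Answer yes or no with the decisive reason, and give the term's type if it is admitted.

yes — each of v, x, w, z used exactly once; term : (Str -> Bool) -> Int
counts: v=1, x=1, w (bound)=1, z (bound)=1
order of uses: v, x, w, z
typing: ✓ — (Str -> Bool) -> Int
summary: ordered ✓; linear ✓; affine ✓; relevant ✓; unrestricted ✓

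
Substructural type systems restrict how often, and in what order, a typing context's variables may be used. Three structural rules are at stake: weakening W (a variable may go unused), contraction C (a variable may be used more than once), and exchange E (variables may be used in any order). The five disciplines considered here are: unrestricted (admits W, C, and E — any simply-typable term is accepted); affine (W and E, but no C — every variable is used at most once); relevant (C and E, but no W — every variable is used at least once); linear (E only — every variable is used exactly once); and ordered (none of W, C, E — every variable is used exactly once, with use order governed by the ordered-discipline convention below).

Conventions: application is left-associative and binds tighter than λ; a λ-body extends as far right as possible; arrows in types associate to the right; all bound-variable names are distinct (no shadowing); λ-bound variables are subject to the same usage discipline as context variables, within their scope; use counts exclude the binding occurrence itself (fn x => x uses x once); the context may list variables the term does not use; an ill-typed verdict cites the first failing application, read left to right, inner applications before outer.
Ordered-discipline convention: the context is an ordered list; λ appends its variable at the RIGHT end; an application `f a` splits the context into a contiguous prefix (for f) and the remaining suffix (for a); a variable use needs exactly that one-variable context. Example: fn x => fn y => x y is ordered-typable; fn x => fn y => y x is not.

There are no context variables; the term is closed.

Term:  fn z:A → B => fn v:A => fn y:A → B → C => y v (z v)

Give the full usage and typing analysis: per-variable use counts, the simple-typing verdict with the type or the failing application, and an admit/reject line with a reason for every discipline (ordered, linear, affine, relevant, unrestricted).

use counts: z (bound): 1; v (bound): 2; y (bound): 1
uses in reading order: y, v, z, v
typing: ✓ — (A → B) → A → (A → B → C) → C
ordered: ✗, v ×2 used more than once (contraction)
linear: ✗, v ×2 used more than once (contraction)
affine: ✗, v ×2 used more than once (contraction)
relevant: ✓, none of z, v, y goes unused
unrestricted: ✓, well-typed at (A → B) → A → (A → B → C) → C; no restrictions here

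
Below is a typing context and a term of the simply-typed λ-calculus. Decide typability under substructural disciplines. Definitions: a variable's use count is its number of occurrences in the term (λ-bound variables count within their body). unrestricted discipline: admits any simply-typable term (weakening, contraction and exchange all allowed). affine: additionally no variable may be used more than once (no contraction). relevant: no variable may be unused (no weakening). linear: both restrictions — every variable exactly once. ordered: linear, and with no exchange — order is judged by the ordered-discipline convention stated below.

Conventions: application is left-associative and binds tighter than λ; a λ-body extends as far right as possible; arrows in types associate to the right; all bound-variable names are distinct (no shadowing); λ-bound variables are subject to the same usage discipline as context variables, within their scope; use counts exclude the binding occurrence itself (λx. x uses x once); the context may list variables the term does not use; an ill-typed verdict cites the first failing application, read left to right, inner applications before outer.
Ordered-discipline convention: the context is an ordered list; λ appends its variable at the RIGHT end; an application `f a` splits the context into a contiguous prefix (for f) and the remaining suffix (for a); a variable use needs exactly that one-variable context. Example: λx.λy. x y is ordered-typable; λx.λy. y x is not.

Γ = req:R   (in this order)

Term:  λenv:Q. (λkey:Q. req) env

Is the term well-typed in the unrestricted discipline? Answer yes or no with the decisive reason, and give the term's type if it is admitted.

yes — type-checks (Q → R) and nothing is barred; term : Q → R
usage: req: 1, env (λ-bound): 1, key (λ-bound): 0
use order (left to right): req, env
typing: well-typed — term : Q → R
per-discipline verdicts: ordered ✗ · linear ✗ · affine ✓ · relevant ✗ · unrestricted ✓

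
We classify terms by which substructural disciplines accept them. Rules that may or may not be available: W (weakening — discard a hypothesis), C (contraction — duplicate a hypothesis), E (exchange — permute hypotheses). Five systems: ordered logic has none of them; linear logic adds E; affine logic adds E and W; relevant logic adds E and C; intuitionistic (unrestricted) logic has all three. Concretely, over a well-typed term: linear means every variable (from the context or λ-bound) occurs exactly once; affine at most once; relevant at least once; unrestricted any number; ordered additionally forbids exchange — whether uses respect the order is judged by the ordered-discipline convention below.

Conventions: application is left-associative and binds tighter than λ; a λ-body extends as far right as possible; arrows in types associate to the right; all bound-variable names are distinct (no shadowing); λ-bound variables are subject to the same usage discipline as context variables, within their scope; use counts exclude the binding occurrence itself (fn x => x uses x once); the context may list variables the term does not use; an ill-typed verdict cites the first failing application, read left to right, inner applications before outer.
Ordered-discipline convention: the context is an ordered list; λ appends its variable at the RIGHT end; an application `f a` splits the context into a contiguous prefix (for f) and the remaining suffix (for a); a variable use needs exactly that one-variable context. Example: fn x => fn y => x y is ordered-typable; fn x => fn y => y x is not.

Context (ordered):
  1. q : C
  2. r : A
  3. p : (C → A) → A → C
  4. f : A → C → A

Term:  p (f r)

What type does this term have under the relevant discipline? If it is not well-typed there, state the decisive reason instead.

not well-typed under relevant — q never used (weakening)
variable uses: q ×0; r ×1; p ×1; f ×1
use order (left to right): p, f, r
typing: well-typed — term : A → C
per-discipline verdicts: ordered ✗; linear ✗; affine ✓; relevant ✗; unrestricted ✓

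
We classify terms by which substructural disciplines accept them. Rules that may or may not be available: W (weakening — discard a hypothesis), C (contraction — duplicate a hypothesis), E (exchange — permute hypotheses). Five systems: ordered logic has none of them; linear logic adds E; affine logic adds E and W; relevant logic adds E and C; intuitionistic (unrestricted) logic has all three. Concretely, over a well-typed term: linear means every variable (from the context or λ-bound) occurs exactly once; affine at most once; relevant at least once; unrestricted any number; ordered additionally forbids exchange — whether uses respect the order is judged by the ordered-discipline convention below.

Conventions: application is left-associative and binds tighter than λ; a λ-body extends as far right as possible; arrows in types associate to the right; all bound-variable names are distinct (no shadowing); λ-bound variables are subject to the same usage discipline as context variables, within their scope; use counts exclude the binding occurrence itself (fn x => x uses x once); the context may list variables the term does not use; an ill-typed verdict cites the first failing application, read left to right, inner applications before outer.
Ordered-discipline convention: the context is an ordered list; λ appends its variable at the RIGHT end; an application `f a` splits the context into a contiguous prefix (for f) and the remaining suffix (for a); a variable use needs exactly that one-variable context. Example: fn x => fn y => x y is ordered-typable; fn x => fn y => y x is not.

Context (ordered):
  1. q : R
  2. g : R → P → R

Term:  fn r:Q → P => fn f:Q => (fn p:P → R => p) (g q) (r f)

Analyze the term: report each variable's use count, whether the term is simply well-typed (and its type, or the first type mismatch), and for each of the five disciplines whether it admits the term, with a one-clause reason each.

variable uses: q=1, g=1, r (bound)=1, f (bound)=1, p (bound)=1
use order (left to right): p, g, q, r, f
typing: well-typed at (Q → P) → Q → R
ordered ✗ (use order p, g, q, r, f needs exchange)
linear ✓ (q, g, r, f, p: one use apiece)
affine ✓ (none of q, g, r, f, p used more than once)
relevant ✓ (at least one use each (q, g, r, f, p))
unrestricted ✓ (type-checks ((Q → P) → Q → R) and nothing is barred)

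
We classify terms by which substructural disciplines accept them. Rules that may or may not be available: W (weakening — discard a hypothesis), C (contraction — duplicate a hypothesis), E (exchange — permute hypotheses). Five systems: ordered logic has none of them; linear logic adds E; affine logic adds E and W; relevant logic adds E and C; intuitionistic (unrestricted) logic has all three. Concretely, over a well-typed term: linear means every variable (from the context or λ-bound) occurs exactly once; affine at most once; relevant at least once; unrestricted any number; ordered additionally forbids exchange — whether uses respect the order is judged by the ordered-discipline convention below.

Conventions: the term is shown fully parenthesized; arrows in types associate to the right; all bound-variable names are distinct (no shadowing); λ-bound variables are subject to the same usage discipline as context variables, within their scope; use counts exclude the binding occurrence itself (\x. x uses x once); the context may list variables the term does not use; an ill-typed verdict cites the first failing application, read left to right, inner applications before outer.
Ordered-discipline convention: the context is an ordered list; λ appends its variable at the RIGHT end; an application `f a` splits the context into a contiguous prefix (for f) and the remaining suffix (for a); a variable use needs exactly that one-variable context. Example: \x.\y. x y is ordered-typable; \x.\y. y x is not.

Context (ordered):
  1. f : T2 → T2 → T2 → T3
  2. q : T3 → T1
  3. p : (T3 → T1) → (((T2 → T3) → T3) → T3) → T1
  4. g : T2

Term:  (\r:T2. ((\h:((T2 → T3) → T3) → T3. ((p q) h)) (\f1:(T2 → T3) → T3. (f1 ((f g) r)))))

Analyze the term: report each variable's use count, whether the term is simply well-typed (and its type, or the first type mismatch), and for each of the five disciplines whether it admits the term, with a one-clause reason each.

usage: f ×1; q ×1; p ×1; g ×1; r [bound] ×1; h [bound] ×1; f1 [bound] ×1
left-to-right use order: p, q, h, f1, f, g, r
typing: well-typed — term : T2 → T1
ordered: ✗ — use order p, q, h, f1, f, g, r needs exchange
linear: ✓ — each of f, q, p, g, r, h, f1 used exactly once
affine: ✓ — none of f, q, p, g, r, h, f1 used more than once
relevant: ✓ — at least one use each (f, q, p, g, r, h, f1)
unrestricted: ✓ — simply typable at T2 → T1; W, C, E all held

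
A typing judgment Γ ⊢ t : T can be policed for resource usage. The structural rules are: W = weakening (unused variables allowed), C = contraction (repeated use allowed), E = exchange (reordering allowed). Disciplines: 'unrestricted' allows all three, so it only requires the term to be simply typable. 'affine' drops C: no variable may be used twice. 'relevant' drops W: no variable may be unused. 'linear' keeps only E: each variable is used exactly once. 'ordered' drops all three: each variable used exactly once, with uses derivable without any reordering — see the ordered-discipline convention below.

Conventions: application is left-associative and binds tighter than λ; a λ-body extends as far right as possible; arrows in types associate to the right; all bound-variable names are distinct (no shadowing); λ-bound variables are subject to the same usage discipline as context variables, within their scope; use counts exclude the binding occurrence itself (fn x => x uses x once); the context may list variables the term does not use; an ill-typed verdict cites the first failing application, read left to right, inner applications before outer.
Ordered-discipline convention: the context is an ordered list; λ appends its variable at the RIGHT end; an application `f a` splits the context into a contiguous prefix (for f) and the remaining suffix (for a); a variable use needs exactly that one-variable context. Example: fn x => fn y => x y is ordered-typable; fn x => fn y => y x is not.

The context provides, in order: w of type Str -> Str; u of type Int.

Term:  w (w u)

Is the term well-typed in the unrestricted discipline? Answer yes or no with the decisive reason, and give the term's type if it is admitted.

no — a type mismatch blocks all five
variable uses: w: 2×; u: 1×
use order (left to right): w, w, u
typing: ill-typed: argument of type Int where Str is required
all disciplines: ordered ✗; linear ✗; affine ✗; relevant ✗; unrestricted ✗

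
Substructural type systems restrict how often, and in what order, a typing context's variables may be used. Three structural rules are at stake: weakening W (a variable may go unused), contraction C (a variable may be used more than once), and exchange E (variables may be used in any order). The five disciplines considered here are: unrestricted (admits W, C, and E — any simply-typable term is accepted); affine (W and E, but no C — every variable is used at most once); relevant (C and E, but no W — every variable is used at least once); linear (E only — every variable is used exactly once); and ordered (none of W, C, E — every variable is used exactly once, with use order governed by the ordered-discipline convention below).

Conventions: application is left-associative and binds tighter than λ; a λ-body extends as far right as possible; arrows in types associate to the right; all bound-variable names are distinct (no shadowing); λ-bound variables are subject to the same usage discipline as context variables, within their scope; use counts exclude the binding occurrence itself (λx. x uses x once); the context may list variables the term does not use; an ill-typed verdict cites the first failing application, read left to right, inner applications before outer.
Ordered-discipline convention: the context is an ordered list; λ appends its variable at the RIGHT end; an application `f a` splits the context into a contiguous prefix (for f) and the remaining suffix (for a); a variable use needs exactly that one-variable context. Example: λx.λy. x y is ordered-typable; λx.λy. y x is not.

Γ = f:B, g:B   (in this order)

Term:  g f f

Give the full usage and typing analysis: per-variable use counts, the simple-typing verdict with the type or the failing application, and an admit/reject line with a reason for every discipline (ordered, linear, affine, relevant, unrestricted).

usage: f: 2×; g: 1×
use order (left to right): g, f, f
typing: ill-typed: can't apply a value of type B
ordered: ✗, fails simple typing
linear: ✗, a type mismatch blocks all five
affine: ✗, the type mismatch rejects it
relevant: ✗, not simply typable
unrestricted: ✗, fails simple typing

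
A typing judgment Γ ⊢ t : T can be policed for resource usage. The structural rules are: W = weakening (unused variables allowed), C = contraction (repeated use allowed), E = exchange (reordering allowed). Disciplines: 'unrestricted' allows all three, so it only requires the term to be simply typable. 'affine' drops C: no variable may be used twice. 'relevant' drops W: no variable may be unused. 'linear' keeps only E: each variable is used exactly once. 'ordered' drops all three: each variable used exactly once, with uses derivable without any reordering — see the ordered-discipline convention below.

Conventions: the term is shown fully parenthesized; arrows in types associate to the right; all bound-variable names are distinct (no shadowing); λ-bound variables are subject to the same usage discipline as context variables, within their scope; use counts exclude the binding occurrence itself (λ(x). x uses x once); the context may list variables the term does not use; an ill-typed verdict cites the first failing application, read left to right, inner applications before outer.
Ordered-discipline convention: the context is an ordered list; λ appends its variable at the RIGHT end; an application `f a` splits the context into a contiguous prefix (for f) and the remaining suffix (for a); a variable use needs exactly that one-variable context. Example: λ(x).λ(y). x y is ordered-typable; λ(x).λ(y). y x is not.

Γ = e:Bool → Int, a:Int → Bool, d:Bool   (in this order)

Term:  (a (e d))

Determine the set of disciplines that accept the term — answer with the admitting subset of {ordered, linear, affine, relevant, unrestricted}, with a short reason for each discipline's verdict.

admitting disciplines: linear, affine, relevant, unrestricted
variable uses: e ×1, a ×1, d ×1
left-to-right use order: a, e, d
typing: well-typed — term : Bool
ordered: ✗ — needs exchange: uses follow a, e, d
linear: ✓ — single use per variable (e, a, d)
affine: ✓ — no duplicate uses among e, a, d
relevant: ✓ — every one of e, a, d appears
unrestricted: ✓ — simply typable at Bool; W, C, E all held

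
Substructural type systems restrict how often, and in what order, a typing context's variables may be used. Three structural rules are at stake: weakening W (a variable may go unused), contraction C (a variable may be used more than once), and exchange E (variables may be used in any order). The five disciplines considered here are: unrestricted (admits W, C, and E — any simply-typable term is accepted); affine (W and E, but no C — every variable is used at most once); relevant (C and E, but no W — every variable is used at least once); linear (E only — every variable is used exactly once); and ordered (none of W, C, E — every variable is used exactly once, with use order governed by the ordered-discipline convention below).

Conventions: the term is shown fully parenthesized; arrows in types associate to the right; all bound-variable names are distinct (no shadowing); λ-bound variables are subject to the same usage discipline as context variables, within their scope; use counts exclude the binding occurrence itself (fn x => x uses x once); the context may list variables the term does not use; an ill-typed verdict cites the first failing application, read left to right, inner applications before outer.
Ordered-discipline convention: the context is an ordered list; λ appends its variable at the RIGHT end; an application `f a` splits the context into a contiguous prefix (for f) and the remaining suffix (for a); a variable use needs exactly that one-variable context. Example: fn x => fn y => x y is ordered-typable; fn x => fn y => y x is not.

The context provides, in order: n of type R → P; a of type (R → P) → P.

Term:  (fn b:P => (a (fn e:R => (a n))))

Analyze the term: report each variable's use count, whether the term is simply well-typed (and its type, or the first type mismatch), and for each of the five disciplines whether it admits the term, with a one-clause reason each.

counts: n: 1, a: 2, b (λ-bound): 0, e (λ-bound): 0
order of uses: a, a, n
typing: well-typed at P → P
ordered ✗ (uses contraction: a ×2; needs weakening: b, e unused)
linear ✗ (uses contraction: a ×2; needs weakening: b, e unused)
affine ✗ (uses contraction: a ×2)
relevant ✗ (needs weakening: b, e unused)
unrestricted ✓ (simply typable at P → P; W, C, E all held)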